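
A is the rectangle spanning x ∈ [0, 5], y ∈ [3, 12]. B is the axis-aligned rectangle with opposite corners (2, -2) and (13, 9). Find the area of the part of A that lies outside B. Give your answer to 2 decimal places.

27.00

|A∩B|: x∈[2,5], y∈[3,9] → 3·6 = 18.
|A| = 45.
|A ∖ B| = |A| − |A∩B| = 45 − 18 = 27.00.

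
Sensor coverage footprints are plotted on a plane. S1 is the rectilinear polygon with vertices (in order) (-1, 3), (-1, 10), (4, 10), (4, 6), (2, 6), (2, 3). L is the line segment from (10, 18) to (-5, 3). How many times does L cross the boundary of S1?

The segment meets the boundary at (-1,7), (2,10).

2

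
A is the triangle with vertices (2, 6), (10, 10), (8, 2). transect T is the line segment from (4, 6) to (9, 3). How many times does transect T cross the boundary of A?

The segment meets the boundary at (8.348,3.391).

1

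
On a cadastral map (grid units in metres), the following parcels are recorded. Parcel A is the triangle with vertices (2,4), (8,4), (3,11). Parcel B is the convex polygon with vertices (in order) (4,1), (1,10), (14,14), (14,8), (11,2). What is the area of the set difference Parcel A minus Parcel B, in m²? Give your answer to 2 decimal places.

|Parcel A| = 21, |Parcel A∩Parcel B| = 19.8956.
|Parcel A ∖ Parcel B| = |Parcel A| − |Parcel A∩Parcel B| = 21 − 19.8956 = 1.10.

1.10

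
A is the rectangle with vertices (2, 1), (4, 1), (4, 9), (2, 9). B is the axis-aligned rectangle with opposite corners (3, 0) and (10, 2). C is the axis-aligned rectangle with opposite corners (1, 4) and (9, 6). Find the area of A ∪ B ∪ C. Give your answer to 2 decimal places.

41.00

By inclusion–exclusion:
Individual areas: |A| = 16, |B| = 14, |C| = 16.
|A∩B|: x∈[3,4], y∈[1,2] → 1·1 = 1.
|A∩C|: x∈[2,4], y∈[4,6] → 2·2 = 4.
|B∩C| = 0 (no overlap).
|A∩B∩C| = 0.
|A ∪ B ∪ C| = 46 − 5 + 0 = 41.00.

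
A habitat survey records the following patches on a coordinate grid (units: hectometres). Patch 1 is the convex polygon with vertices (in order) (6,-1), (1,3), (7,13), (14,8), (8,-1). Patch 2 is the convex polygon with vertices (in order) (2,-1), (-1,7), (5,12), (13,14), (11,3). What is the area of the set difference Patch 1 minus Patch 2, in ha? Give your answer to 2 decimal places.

|Patch 1| = 97.5, |Patch 1∩Patch 2| = 82.309.
|Patch 1 ∖ Patch 2| = |Patch 1| − |Patch 1∩Patch 2| = 97.5 − 82.309 = 15.19.

15.19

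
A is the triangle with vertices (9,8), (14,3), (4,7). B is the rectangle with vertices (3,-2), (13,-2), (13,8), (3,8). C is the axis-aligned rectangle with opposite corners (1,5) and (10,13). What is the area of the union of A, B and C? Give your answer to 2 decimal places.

151.30

By inclusion–exclusion:
Individual areas: |A| = 15, |B| = 100, |C| = 72.
|A∩B| = 14.7.
|A∩C| = 10.
|B∩C|: x∈[3,10], y∈[5,8] → 7·3 = 21.
|A∩B∩C| = 10.
|A ∪ B ∪ C| = 187 − 45.7 + 10 = 151.30.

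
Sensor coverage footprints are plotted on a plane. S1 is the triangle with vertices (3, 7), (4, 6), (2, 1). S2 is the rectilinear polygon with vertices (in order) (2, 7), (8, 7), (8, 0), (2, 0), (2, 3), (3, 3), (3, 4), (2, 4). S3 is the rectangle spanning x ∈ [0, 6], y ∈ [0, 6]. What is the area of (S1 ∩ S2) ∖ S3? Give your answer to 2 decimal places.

0.58

|S1 ∩ S2| = 2.9667.
|(S1 ∩ S2) ∩ S3| = 2.3833.
|(S1 ∩ S2) ∖ S3| = 2.9667 − 2.3833 = 0.58.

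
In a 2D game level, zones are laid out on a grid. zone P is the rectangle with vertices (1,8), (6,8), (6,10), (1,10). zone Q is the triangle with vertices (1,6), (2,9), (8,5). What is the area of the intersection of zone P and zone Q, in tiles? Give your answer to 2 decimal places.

The intersection is the polygon with vertices (1.667,8), (2,9), (3.5,8).
By the shoelace formula its area is 0.92.

0.92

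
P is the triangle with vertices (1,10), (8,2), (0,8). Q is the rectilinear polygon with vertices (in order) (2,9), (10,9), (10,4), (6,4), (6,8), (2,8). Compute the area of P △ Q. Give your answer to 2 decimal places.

|P| = 11, |Q| = 24, |P∩Q| = 0.3571.
|P △ Q| = |P| + |Q| − 2·|P∩Q| = 11 + 24 − 0.7143 = 34.29.

34.29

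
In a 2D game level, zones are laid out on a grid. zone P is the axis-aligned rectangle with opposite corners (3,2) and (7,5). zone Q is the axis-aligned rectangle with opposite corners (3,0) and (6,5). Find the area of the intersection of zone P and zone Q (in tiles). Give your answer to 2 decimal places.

|zone P∩zone Q|: x∈[3,6], y∈[2,5] → 3·3 = 9.

9.00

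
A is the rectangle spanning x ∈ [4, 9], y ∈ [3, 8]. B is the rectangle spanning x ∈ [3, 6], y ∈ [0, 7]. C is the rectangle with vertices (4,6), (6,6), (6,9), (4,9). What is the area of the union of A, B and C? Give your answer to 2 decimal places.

40.00

By inclusion–exclusion:
Individual areas: |A| = 25, |B| = 21, |C| = 6.
|A∩B|: x∈[4,6], y∈[3,7] → 2·4 = 8.
|A∩C|: x∈[4,6], y∈[6,8] → 2·2 = 4.
|B∩C|: x∈[4,6], y∈[6,7] → 2·1 = 2.
|A∩B∩C| = 2.
|A ∪ B ∪ C| = 52 − 14 + 2 = 40.00.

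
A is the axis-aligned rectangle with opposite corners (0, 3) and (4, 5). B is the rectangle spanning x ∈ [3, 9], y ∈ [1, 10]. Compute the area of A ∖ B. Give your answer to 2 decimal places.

6.00

|A∩B|: x∈[3,4], y∈[3,5] → 1·2 = 2.
|A| = 8.
|A ∖ B| = |A| − |A∩B| = 8 − 2 = 6.00.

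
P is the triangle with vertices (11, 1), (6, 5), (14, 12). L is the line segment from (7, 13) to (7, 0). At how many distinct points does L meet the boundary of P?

The segment meets the boundary at (7,4.2), (7,5.875).

2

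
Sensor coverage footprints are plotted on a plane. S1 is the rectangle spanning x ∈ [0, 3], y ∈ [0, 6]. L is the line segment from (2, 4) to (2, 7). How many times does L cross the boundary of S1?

The segment meets the boundary at (2,6).

1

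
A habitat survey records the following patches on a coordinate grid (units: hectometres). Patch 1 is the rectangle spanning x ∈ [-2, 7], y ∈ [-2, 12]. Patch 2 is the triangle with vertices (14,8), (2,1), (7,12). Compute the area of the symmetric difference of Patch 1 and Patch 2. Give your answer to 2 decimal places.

|Patch 1| = 126, |Patch 2| = 48.5, |Patch 1∩Patch 2| = 20.2083.
|Patch 1 △ Patch 2| = |Patch 1| + |Patch 2| − 2·|Patch 1∩Patch 2| = 126 + 48.5 − 40.4167 = 134.08.

134.08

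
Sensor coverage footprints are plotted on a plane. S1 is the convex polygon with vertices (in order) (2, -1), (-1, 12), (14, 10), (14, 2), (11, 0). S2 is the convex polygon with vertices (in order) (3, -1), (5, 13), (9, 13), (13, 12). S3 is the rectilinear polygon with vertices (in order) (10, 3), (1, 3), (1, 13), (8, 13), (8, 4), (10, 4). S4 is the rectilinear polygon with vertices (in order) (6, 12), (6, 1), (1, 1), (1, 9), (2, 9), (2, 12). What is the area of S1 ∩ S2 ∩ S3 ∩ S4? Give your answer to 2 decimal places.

15.05

The intersection is the polygon with vertices (3.571,3), (4.748,11.234), (6,11.067), (6,3).
By the shoelace formula its area is 15.05.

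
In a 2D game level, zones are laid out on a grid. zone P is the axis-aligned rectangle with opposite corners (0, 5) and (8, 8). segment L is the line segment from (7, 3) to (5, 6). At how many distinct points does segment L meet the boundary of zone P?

The segment meets the boundary at (5.667,5).

1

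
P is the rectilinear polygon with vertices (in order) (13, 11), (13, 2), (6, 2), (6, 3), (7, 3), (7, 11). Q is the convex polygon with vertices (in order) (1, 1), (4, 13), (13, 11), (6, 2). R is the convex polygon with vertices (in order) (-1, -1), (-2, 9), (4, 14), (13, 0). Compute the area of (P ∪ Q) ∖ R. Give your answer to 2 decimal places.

|P ∪ Q| = 107.4683.
|(P ∪ Q) ∩ R| = 63.379.
|(P ∪ Q) ∖ R| = 107.4683 − 63.379 = 44.09.

44.09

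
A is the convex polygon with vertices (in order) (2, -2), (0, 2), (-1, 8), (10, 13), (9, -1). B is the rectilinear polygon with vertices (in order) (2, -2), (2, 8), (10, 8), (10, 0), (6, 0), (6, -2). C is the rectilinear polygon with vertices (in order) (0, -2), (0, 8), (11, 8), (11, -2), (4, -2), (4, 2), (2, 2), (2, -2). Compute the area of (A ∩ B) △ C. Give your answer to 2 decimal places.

|A ∩ B| = 65.7143.
|(A ∩ B) ∩ C| = 58.
|(A ∩ B) △ C| = 65.7143 + 102 − 116 = 51.71.

51.71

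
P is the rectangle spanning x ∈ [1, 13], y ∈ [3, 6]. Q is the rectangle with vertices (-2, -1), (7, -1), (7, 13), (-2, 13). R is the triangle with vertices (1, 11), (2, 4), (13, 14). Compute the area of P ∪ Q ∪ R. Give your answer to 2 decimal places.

By inclusion–exclusion:
Individual areas: |P| = 36, |Q| = 126, |R| = 43.5.
|P∩Q|: x∈[1,7], y∈[3,6] → 6·3 = 18.
|P∩R| = 2.4857.
|Q∩R| = 31.6364.
|P∩Q∩R| = 2.4857.
|P ∪ Q ∪ R| = 205.5 − 52.1221 + 2.4857 = 155.86.

155.86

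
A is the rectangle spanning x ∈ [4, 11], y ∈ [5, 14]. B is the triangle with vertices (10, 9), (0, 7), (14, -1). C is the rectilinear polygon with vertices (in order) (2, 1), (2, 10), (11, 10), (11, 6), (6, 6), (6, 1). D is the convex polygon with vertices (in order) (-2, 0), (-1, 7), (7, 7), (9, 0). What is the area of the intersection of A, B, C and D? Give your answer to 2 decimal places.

The intersection is the polygon with vertices (4,7), (7,7), (7.286,6), (6,6), (6,5), (4,5).
By the shoelace formula its area is 5.14.

5.14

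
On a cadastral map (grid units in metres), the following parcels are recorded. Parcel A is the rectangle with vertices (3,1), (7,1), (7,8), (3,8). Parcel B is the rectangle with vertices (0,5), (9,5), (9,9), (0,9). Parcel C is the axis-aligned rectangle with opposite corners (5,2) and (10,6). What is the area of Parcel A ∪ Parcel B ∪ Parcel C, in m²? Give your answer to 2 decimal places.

By inclusion–exclusion:
Individual areas: |Parcel A| = 28, |Parcel B| = 36, |Parcel C| = 20.
|Parcel A∩Parcel B|: x∈[3,7], y∈[5,8] → 4·3 = 12.
|Parcel A∩Parcel C|: x∈[5,7], y∈[2,6] → 2·4 = 8.
|Parcel B∩Parcel C|: x∈[5,9], y∈[5,6] → 4·1 = 4.
|Parcel A∩Parcel B∩Parcel C| = 2.
|Parcel A ∪ Parcel B ∪ Parcel C| = 84 − 24 + 2 = 62.00.

62.00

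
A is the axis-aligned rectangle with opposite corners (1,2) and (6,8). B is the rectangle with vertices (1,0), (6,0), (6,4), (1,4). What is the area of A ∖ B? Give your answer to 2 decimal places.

|A∩B|: x∈[1,6], y∈[2,4] → 5·2 = 10.
|A| = 30.
|A ∖ B| = |A| − |A∩B| = 30 − 10 = 20.00.

20.00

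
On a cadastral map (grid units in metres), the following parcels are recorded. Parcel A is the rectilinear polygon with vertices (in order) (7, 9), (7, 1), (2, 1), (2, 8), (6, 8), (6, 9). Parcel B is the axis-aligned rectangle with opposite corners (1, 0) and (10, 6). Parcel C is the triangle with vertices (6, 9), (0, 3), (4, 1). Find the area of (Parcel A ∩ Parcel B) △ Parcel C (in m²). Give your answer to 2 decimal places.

19.75

|Parcel A ∩ Parcel B| = 25.
|(Parcel A ∩ Parcel B) ∩ Parcel C| = 11.625.
|(Parcel A ∩ Parcel B) △ Parcel C| = 25 + 18 − 23.25 = 19.75.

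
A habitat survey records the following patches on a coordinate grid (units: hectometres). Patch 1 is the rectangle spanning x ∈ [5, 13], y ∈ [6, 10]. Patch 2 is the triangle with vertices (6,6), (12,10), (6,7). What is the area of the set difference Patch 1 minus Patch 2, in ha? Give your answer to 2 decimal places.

|Patch 1| = 32, |Patch 1∩Patch 2| = 3.
|Patch 1 ∖ Patch 2| = |Patch 1| − |Patch 1∩Patch 2| = 32 − 3 = 29.00.

29.00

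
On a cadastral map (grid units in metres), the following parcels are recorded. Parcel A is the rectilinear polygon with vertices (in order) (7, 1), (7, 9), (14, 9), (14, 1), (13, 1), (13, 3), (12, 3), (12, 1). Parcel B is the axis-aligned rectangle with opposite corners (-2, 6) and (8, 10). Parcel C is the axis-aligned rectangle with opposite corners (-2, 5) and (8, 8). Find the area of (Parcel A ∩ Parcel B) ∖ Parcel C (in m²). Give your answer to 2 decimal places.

|Parcel A ∩ Parcel B| = 3.
|(Parcel A ∩ Parcel B) ∩ Parcel C| = 2.
|(Parcel A ∩ Parcel B) ∖ Parcel C| = 3 − 2 = 1.00.

1.00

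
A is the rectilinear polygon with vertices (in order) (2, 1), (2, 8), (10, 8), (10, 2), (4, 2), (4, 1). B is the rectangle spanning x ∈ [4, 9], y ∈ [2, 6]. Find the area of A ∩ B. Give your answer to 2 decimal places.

20.00

The intersection is the polygon with vertices (4,2), (4,6), (9,6), (9,2).
By the shoelace formula its area is 20.00.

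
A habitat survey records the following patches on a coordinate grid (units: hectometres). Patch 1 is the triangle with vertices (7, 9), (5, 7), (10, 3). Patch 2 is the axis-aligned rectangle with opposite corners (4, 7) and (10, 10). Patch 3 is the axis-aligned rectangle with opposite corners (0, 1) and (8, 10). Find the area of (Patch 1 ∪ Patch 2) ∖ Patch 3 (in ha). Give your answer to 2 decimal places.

|Patch 1 ∪ Patch 2| = 24.
|(Patch 1 ∪ Patch 2) ∩ Patch 3| = 15.6.
|(Patch 1 ∪ Patch 2) ∖ Patch 3| = 24 − 15.6 = 8.40.

8.40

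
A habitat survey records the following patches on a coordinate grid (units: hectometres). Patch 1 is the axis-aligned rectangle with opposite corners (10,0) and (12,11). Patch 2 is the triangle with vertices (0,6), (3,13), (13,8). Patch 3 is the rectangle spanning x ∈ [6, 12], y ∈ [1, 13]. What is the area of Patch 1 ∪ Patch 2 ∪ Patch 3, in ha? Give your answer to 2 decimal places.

100.81

By inclusion–exclusion:
Individual areas: |Patch 1| = 22, |Patch 2| = 42.5, |Patch 3| = 72.
|Patch 1∩Patch 2| = 2.6154.
|Patch 1∩Patch 3|: x∈[10,12], y∈[1,11] → 2·10 = 20.
|Patch 2∩Patch 3| = 15.6923.
|Patch 1∩Patch 2∩Patch 3| = 2.6154.
|Patch 1 ∪ Patch 2 ∪ Patch 3| = 136.5 − 38.3077 + 2.6154 = 100.81.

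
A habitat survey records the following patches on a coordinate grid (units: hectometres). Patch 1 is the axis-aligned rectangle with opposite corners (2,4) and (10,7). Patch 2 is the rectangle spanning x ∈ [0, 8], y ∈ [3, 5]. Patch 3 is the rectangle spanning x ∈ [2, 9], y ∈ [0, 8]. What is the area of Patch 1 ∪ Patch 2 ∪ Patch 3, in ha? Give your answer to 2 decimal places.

By inclusion–exclusion:
Individual areas: |Patch 1| = 24, |Patch 2| = 16, |Patch 3| = 56.
|Patch 1∩Patch 2|: x∈[2,8], y∈[4,5] → 6·1 = 6.
|Patch 1∩Patch 3|: x∈[2,9], y∈[4,7] → 7·3 = 21.
|Patch 2∩Patch 3|: x∈[2,8], y∈[3,5] → 6·2 = 12.
|Patch 1∩Patch 2∩Patch 3| = 6.
|Patch 1 ∪ Patch 2 ∪ Patch 3| = 96 − 39 + 6 = 63.00.

63.00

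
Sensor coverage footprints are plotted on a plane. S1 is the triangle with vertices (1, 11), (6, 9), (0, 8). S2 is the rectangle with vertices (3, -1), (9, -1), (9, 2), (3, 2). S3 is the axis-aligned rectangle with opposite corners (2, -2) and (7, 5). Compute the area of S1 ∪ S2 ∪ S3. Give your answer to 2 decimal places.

49.50

By inclusion–exclusion:
Individual areas: |S1| = 8.5, |S2| = 18, |S3| = 35.
|S1∩S2| = 0.
|S1∩S3| = 0.
|S2∩S3|: x∈[3,7], y∈[-1,2] → 4·3 = 12.
|S1∩S2∩S3| = 0.
|S1 ∪ S2 ∪ S3| = 61.5 − 12 + 0 = 49.50.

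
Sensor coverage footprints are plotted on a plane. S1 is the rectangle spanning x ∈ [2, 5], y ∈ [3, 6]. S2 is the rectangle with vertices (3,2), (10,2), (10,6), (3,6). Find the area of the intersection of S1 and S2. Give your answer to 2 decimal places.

|S1∩S2|: x∈[3,5], y∈[3,6] → 2·3 = 6.

6.00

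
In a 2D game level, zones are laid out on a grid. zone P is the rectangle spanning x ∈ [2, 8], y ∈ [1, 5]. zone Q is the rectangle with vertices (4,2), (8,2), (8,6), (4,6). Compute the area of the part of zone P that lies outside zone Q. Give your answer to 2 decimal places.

|zone P∩zone Q|: x∈[4,8], y∈[2,5] → 4·3 = 12.
|zone P| = 24.
|zone P ∖ zone Q| = |zone P| − |zone P∩zone Q| = 24 − 12 = 12.00.

12.00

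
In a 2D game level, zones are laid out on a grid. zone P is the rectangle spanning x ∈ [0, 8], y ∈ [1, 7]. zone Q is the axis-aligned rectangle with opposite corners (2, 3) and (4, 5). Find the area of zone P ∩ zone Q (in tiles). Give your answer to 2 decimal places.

4.00

|zone P∩zone Q|: x∈[2,4], y∈[3,5] → 2·2 = 4.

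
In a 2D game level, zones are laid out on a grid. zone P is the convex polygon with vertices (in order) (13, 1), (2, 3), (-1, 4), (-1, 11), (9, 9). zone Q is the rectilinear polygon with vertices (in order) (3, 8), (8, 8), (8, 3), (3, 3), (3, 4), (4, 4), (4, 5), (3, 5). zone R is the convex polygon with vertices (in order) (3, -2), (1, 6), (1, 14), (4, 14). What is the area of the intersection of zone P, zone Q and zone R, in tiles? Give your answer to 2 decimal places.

1.94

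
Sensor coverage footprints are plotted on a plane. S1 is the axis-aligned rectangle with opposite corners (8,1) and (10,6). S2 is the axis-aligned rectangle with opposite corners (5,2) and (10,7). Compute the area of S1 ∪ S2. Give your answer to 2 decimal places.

27.00

By inclusion–exclusion:
Individual areas: |S1| = 10, |S2| = 25.
|S1∩S2|: x∈[8,10], y∈[2,6] → 2·4 = 8.
|S1 ∪ S2| = 35 − 8 = 27.00.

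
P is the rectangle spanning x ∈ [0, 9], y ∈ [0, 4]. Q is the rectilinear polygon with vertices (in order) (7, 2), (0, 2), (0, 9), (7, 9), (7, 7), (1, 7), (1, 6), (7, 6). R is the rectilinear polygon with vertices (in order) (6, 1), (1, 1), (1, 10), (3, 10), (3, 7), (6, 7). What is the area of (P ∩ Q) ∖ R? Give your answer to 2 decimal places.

|P ∩ Q| = 14.
|(P ∩ Q) ∩ R| = 10.
|(P ∩ Q) ∖ R| = 14 − 10 = 4.00.

4.00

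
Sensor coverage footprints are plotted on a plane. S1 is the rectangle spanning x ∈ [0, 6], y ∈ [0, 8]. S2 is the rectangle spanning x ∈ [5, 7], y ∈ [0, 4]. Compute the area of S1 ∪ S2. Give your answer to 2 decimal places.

52.00

By inclusion–exclusion:
Individual areas: |S1| = 48, |S2| = 8.
|S1∩S2|: x∈[5,6], y∈[0,4] → 1·4 = 4.
|S1 ∪ S2| = 56 − 4 = 52.00.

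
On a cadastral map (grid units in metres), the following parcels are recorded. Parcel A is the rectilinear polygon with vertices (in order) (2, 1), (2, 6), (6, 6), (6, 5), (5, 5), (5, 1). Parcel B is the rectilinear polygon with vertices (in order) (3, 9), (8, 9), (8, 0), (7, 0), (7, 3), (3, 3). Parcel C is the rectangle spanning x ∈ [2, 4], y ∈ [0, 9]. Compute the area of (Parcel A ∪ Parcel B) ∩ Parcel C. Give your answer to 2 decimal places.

13.00

The region (Parcel A ∪ Parcel B) ∩ Parcel C is the polygon with vertices (3,6), (3,9), (4,9), (4,1), (2,1), (2,6).
By the shoelace formula its area is 13.00.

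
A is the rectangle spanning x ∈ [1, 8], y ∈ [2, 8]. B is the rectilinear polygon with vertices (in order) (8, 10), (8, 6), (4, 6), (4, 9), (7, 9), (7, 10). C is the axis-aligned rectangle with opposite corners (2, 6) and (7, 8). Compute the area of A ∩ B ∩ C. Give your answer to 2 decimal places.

The intersection is the polygon with vertices (4,6), (4,8), (7,8), (7,6).
By the shoelace formula its area is 6.00.

6.00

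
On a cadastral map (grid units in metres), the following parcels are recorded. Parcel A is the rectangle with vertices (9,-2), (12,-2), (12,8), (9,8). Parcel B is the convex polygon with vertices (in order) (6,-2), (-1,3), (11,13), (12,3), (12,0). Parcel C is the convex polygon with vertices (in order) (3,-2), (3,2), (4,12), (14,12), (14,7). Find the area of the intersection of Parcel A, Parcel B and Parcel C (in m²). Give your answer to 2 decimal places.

The intersection is the polygon with vertices (9,8), (11.5,8), (11.781,5.185), (9,2.909).
By the shoelace formula its area is 10.60.

10.60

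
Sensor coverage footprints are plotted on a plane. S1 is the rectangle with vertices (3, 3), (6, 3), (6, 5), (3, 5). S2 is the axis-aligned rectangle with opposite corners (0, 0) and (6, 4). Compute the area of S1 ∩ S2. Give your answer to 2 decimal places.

|S1∩S2|: x∈[3,6], y∈[3,4] → 3·1 = 3.

3.00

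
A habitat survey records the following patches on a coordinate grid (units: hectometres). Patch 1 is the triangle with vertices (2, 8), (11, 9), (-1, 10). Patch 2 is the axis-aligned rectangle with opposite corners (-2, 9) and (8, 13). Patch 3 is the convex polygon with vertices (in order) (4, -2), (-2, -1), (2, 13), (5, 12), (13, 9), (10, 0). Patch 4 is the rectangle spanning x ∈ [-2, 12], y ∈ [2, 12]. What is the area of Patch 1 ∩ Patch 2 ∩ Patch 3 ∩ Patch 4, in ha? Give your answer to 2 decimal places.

The intersection is the polygon with vertices (8,9), (0.857,9), (1.093,9.826), (8,9.25).
By the shoelace formula its area is 3.81.

3.81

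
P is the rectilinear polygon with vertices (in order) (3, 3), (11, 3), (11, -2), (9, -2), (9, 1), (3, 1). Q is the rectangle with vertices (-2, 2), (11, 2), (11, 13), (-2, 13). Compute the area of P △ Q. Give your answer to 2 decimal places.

149.00

|P| = 22, |Q| = 143, |P∩Q| = 8.
|P △ Q| = |P| + |Q| − 2·|P∩Q| = 22 + 143 − 16 = 149.00.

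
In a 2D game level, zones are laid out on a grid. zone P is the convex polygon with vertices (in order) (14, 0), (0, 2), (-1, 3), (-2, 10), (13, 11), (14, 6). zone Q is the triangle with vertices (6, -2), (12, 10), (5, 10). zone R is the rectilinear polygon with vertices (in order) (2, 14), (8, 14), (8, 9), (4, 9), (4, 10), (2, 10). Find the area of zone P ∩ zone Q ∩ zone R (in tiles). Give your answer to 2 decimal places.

The intersection is the polygon with vertices (5,10), (8,10), (8,9), (5.083,9).
By the shoelace formula its area is 2.96.

2.96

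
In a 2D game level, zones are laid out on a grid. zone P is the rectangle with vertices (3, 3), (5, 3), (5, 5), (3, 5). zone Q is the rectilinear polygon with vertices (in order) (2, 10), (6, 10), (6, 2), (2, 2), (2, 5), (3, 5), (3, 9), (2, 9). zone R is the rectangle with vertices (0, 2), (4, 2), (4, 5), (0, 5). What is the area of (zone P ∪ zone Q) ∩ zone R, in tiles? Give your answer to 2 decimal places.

6.00

The region (zone P ∪ zone Q) ∩ zone R is the polygon with vertices (2,2), (2,5), (3,5), (4,5), (4,2).
By the shoelace formula its area is 6.00.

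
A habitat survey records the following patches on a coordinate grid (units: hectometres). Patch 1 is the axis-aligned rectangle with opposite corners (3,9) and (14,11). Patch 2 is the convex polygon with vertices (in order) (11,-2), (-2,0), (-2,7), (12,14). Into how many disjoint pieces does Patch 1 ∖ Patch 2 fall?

Patch 1 ∖ Patch 2 splits into 2 disjoint pieces (area 4.5, area 2.25).

2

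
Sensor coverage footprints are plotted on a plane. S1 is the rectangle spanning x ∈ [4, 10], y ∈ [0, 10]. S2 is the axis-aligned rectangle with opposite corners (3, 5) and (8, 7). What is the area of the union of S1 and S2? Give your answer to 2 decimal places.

62.00

By inclusion–exclusion:
Individual areas: |S1| = 60, |S2| = 10.
|S1∩S2|: x∈[4,8], y∈[5,7] → 4·2 = 8.
|S1 ∪ S2| = 70 − 8 = 62.00.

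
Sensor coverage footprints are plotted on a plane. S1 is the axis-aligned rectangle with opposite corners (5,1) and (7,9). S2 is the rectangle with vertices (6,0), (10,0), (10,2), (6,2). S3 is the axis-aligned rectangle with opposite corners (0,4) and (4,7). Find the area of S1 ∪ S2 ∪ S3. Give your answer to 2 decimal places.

By inclusion–exclusion:
Individual areas: |S1| = 16, |S2| = 8, |S3| = 12.
|S1∩S2|: x∈[6,7], y∈[1,2] → 1·1 = 1.
|S1∩S3| = 0 (no overlap).
|S2∩S3| = 0 (no overlap).
|S1∩S2∩S3| = 0.
|S1 ∪ S2 ∪ S3| = 36 − 1 + 0 = 35.00.

35.00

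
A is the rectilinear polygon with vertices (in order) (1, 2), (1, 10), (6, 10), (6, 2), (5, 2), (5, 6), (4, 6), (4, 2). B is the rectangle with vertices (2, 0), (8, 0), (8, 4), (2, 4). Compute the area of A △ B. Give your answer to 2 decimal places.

|A| = 36, |B| = 24, |A∩B| = 6.
|A △ B| = |A| + |B| − 2·|A∩B| = 36 + 24 − 12 = 48.00.

48.00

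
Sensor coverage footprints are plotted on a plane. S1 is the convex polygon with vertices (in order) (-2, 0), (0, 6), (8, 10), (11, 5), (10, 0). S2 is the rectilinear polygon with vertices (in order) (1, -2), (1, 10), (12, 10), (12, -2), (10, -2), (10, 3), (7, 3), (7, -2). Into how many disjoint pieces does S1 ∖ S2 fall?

2

S1 ∖ S2 splits into 2 disjoint pieces (area 12.25, area 9).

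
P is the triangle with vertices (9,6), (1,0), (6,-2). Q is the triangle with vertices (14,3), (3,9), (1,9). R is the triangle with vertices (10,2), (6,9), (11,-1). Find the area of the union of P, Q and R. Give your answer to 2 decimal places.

By inclusion–exclusion:
Individual areas: |P| = 23, |Q| = 6, |R| = 2.5.
|P∩Q| = 0.1041.
|P∩R| = 0.2327.
|Q∩R| = 0.1448.
|P∩Q∩R| = 0.
|P ∪ Q ∪ R| = 31.5 − 0.4815 + 0 = 31.02.

31.02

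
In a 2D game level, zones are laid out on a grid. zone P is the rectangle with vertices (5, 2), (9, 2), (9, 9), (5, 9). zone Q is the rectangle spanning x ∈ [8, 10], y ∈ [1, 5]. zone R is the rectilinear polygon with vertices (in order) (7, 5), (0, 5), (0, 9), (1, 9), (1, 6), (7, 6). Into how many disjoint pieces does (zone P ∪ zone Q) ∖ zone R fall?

1

(zone P ∪ zone Q) ∖ zone R is a single connected region.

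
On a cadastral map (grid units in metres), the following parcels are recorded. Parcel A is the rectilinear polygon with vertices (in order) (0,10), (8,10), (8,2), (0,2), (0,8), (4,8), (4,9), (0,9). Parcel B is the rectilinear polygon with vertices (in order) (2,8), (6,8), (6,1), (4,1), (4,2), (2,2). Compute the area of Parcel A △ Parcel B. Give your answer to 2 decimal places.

38.00

|Parcel A| = 60, |Parcel B| = 26, |Parcel A∩Parcel B| = 24.
|Parcel A △ Parcel B| = |Parcel A| + |Parcel B| − 2·|Parcel A∩Parcel B| = 60 + 26 − 48 = 38.00.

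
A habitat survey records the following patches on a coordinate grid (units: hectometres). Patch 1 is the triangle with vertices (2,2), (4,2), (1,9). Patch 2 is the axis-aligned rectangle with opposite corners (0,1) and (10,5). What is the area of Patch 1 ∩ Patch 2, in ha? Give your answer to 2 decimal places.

The intersection is the polygon with vertices (4,2), (2,2), (1.571,5), (2.714,5).
By the shoelace formula its area is 4.71.

4.71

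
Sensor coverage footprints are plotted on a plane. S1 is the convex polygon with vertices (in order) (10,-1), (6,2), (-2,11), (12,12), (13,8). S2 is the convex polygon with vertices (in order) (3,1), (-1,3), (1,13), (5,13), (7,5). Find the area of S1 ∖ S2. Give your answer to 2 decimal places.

70.82

|S1| = 106.5, |S1∩S2| = 35.6835.
|S1 ∖ S2| = |S1| − |S1∩S2| = 106.5 − 35.6835 = 70.82.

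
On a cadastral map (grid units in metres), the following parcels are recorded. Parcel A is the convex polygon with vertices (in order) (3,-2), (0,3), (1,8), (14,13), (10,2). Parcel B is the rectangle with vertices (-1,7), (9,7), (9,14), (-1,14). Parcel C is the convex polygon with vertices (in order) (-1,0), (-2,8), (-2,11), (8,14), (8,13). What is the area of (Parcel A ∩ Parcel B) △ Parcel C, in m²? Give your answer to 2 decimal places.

69.76

|Parcel A ∩ Parcel B| = 20.4077.
|(Parcel A ∩ Parcel B) ∩ Parcel C| = 6.5739.
|(Parcel A ∩ Parcel B) △ Parcel C| = 20.4077 + 62.5 − 13.1479 = 69.76.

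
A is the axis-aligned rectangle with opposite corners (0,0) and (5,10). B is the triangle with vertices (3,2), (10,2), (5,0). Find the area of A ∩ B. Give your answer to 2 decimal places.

The intersection is the polygon with vertices (5,0), (3,2), (5,2).
By the shoelace formula its area is 2.00.

2.00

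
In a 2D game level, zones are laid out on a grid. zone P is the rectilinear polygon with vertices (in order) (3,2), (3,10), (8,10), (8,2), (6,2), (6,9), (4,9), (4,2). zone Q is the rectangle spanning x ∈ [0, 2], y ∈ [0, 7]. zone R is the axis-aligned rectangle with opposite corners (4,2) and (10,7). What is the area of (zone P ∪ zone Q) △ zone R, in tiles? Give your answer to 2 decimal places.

50.00

|zone P ∪ zone Q| = 40.
|(zone P ∪ zone Q) ∩ zone R| = 10.
|(zone P ∪ zone Q) △ zone R| = 40 + 30 − 20 = 50.00.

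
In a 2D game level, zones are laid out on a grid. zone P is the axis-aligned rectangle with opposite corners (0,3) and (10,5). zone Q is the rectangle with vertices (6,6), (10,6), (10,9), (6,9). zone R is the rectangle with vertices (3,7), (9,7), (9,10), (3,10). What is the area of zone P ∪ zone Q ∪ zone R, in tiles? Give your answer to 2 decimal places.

By inclusion–exclusion:
Individual areas: |zone P| = 20, |zone Q| = 12, |zone R| = 18.
|zone P∩zone Q| = 0 (no overlap).
|zone P∩zone R| = 0 (no overlap).
|zone Q∩zone R|: x∈[6,9], y∈[7,9] → 3·2 = 6.
|zone P∩zone Q∩zone R| = 0.
|zone P ∪ zone Q ∪ zone R| = 50 − 6 + 0 = 44.00.

44.00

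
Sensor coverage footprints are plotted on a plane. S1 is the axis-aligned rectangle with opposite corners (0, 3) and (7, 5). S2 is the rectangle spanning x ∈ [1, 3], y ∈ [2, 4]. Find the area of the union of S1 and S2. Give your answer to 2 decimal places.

16.00

By inclusion–exclusion:
Individual areas: |S1| = 14, |S2| = 4.
|S1∩S2|: x∈[1,3], y∈[3,4] → 2·1 = 2.
|S1 ∪ S2| = 18 − 2 = 16.00.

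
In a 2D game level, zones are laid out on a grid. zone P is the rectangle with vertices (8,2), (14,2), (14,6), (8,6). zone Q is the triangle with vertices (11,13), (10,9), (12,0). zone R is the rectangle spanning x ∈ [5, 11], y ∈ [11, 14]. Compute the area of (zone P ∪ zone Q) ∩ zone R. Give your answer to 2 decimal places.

0.50

The region (zone P ∪ zone Q) ∩ zone R is the polygon with vertices (11,13), (11,11), (10.5,11).
By the shoelace formula its area is 0.50.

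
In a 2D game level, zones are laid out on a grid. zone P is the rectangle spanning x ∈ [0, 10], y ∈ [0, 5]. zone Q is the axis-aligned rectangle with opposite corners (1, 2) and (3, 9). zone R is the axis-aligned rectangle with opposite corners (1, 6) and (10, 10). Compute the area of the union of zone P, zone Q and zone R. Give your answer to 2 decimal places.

88.00

By inclusion–exclusion:
Individual areas: |zone P| = 50, |zone Q| = 14, |zone R| = 36.
|zone P∩zone Q|: x∈[1,3], y∈[2,5] → 2·3 = 6.
|zone P∩zone R| = 0 (no overlap).
|zone Q∩zone R|: x∈[1,3], y∈[6,9] → 2·3 = 6.
|zone P∩zone Q∩zone R| = 0.
|zone P ∪ zone Q ∪ zone R| = 100 − 12 + 0 = 88.00.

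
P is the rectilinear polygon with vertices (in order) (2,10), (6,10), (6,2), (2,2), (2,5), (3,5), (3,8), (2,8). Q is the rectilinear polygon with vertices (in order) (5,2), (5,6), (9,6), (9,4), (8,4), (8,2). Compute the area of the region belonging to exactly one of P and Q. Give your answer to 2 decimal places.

|P| = 29, |Q| = 14, |P∩Q| = 4.
|P △ Q| = |P| + |Q| − 2·|P∩Q| = 29 + 14 − 8 = 35.00.

35.00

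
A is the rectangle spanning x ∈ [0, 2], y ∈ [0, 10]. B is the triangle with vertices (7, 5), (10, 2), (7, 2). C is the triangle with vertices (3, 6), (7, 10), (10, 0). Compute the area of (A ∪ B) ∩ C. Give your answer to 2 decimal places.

The region (A ∪ B) ∩ C is the polygon with vertices (9.143,2.857), (9.4,2), (7.667,2), (7,2.571), (7,5).
By the shoelace formula its area is 4.05.

4.05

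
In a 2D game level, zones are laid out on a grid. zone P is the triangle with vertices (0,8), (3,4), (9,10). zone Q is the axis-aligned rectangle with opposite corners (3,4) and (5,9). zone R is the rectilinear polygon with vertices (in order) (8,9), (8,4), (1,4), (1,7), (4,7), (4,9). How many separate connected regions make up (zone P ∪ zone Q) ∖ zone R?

2

(zone P ∪ zone Q) ∖ zone R splits into 2 disjoint pieces (area 5.6667, area 1.75).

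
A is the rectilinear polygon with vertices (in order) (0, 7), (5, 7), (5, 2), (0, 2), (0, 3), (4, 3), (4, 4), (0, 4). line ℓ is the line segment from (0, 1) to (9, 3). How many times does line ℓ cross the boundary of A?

The segment meets the boundary at (5,2.111), (4.5,2).

2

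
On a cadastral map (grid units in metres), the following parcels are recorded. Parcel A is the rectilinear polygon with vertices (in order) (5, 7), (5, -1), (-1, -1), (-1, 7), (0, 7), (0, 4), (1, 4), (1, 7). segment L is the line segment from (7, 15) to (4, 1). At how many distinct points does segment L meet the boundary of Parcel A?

The segment meets the boundary at (5,5.667).

1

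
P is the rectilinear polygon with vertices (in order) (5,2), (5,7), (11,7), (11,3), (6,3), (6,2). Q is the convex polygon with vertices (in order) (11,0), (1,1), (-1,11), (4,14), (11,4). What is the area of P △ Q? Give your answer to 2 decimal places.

89.80

|P| = 25, |Q| = 108.5, |P∩Q| = 21.85.
|P △ Q| = |P| + |Q| − 2·|P∩Q| = 25 + 108.5 − 43.7 = 89.80.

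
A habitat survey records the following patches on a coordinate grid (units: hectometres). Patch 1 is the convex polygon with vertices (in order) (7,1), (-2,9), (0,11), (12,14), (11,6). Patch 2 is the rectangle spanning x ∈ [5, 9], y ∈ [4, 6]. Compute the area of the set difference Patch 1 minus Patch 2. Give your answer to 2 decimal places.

93.00

|Patch 1| = 101, |Patch 1∩Patch 2| = 8.
|Patch 1 ∖ Patch 2| = |Patch 1| − |Patch 1∩Patch 2| = 101 − 8 = 93.00.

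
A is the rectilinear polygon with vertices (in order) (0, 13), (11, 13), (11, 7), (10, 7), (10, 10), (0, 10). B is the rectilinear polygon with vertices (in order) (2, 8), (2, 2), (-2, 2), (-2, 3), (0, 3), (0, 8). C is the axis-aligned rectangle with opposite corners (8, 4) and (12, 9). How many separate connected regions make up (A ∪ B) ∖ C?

2

(A ∪ B) ∖ C splits into 2 disjoint pieces (area 34, area 14).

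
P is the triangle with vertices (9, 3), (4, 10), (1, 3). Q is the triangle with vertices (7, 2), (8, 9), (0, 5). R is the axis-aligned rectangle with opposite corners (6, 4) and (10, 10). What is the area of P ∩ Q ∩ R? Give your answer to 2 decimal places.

3.07

The intersection is the polygon with vertices (7.286,4), (6,4), (6,7.2), (7.452,5.167).
By the shoelace formula its area is 3.07.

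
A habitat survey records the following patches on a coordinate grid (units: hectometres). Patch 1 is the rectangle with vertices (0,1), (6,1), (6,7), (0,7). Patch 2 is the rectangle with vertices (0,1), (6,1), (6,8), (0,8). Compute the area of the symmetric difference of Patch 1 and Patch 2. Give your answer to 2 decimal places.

6.00

|Patch 1∩Patch 2|: x∈[0,6], y∈[1,7] → 6·6 = 36.
|Patch 1 △ Patch 2| = |Patch 1| + |Patch 2| − 2·|Patch 1∩Patch 2| = 36 + 42 − 72 = 6.00.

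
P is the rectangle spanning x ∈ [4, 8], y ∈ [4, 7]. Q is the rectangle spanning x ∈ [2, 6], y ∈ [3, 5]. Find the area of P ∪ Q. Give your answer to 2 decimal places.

18.00

By inclusion–exclusion:
Individual areas: |P| = 12, |Q| = 8.
|P∩Q|: x∈[4,6], y∈[4,5] → 2·1 = 2.
|P ∪ Q| = 20 − 2 = 18.00.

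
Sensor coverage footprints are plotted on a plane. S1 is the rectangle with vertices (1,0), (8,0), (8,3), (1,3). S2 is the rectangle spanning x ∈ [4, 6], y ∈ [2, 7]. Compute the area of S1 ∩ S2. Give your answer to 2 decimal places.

|S1∩S2|: x∈[4,6], y∈[2,3] → 2·1 = 2.

2.00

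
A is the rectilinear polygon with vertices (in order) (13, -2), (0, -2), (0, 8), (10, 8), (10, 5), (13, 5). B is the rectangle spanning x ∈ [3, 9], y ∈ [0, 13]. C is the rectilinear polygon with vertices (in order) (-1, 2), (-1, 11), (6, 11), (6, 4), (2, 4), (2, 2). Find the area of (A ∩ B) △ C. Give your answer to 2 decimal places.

79.00

|A ∩ B| = 48.
|(A ∩ B) ∩ C| = 12.
|(A ∩ B) △ C| = 48 + 55 − 24 = 79.00.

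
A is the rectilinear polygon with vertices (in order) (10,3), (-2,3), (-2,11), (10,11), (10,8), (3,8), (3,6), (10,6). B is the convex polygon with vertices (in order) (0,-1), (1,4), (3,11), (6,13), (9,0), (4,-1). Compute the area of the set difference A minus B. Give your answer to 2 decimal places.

|A| = 82, |A∩B| = 35.4077.
|A ∖ B| = |A| − |A∩B| = 82 − 35.4077 = 46.59.

46.59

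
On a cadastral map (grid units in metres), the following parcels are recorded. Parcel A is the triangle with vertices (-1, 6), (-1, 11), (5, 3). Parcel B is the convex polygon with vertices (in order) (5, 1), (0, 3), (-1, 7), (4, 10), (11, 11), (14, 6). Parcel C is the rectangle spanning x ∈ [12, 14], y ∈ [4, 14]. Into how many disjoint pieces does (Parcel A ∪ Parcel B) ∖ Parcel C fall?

1

(Parcel A ∪ Parcel B) ∖ Parcel C is a single connected region.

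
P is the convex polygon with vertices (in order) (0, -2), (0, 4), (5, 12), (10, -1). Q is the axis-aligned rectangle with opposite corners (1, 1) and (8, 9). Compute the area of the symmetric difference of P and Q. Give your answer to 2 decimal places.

42.59

|P| = 82.5, |Q| = 56, |P∩Q| = 47.9567.
|P △ Q| = |P| + |Q| − 2·|P∩Q| = 82.5 + 56 − 95.9135 = 42.59.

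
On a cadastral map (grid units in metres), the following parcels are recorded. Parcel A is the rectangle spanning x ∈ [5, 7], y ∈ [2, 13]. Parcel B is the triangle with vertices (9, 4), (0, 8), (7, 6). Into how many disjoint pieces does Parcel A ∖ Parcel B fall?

Parcel A ∖ Parcel B splits into 2 disjoint pieces (area 6.6667, area 13.4286).

2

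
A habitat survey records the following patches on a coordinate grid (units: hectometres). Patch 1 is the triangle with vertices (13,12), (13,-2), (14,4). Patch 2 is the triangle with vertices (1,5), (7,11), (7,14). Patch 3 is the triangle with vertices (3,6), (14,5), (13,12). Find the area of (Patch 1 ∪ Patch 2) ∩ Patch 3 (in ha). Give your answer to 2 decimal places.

The region (Patch 1 ∪ Patch 2) ∩ Patch 3 is the polygon with vertices (13,12), (13.874,5.011), (13,5.091).
By the shoelace formula its area is 3.02.

3.02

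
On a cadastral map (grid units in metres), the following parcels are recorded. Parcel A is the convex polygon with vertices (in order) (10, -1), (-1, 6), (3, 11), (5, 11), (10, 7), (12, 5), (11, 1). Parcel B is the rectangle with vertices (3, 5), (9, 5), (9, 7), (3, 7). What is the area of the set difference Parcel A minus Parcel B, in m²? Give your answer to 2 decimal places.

70.50

|Parcel A| = 82.5, |Parcel A∩Parcel B| = 12.
|Parcel A ∖ Parcel B| = |Parcel A| − |Parcel A∩Parcel B| = 82.5 − 12 = 70.50.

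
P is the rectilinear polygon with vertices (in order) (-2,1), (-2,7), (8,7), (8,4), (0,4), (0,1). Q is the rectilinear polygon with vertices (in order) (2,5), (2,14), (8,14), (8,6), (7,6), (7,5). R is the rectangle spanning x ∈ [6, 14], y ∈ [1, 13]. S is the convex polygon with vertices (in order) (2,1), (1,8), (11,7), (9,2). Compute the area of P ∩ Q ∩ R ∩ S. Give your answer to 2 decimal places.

The intersection is the polygon with vertices (7,6), (7,5), (6,5), (6,7), (8,7), (8,6).
By the shoelace formula its area is 3.00.

3.00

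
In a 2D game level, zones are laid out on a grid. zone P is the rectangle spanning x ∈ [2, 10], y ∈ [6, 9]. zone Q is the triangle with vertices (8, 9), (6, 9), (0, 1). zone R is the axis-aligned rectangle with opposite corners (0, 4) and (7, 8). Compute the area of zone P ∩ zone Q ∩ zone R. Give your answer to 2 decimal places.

The intersection is the polygon with vertices (5,6), (3.75,6), (5.25,8), (7,8).
By the shoelace formula its area is 3.00.

3.00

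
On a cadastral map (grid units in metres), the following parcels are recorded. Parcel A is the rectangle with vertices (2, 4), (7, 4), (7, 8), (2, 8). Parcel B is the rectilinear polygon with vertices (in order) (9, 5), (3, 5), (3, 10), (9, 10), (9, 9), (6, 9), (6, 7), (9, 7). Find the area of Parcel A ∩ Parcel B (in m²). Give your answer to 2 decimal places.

The intersection is the polygon with vertices (7,5), (3,5), (3,8), (6,8), (6,7), (7,7).
By the shoelace formula its area is 11.00.

11.00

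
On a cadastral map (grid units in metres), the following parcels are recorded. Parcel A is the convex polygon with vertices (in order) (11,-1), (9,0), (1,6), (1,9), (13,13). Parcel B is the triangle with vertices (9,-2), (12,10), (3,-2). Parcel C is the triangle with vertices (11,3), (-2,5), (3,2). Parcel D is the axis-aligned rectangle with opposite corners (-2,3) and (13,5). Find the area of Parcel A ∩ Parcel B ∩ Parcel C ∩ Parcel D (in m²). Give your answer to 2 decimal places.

The intersection is the polygon with vertices (10.278,3.111), (10.25,3), (6.75,3), (7.19,3.586).
By the shoelace formula its area is 1.20.

1.20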